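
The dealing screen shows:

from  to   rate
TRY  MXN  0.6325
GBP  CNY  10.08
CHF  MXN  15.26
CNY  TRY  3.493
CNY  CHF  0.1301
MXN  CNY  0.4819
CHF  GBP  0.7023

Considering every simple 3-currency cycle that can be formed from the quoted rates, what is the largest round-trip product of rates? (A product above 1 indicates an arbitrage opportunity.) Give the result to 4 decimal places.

1.0647

MXN→CNY→TRY→MXN: 0.4819 × 3.493 × 0.6325 = 1.06467
MXN→CNY→CHF→MXN: 0.4819 × 0.1301 × 15.26 = 0.95673
CHF→GBP→CNY→CHF: 0.7023 × 10.08 × 0.1301 = 0.92100
Maximum is MXN→CNY→TRY→MXN at 1.0647; arbitrage exists.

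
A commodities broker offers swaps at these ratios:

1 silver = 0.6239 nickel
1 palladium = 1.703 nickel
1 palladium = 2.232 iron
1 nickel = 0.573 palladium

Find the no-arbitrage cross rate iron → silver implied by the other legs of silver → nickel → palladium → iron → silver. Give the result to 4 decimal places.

Known legs of the cycle: 0.6239 × 0.573 × 2.232 = 0.7979281704
For no arbitrage the full-cycle product must be 1, so the missing rate is 1 / 0.7979281704 ≈ 1.253246.

1.2532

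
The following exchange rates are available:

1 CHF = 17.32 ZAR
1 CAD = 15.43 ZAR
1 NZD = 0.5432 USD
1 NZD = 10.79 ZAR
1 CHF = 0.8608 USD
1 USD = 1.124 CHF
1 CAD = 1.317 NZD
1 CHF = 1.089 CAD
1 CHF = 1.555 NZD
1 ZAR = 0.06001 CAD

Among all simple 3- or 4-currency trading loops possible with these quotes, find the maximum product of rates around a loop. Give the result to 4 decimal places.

CHF→NZD→USD→CHF: 1.555 × 0.5432 × 1.124 = 0.94942
CAD→NZD→USD→CHF→CAD: 1.317 × 0.5432 × 1.124 × 1.089 = 0.87567
ZAR→CAD→NZD→ZAR: 0.06001 × 1.317 × 10.79 = 0.85277
Maximum is CHF→NZD→USD→CHF at 0.9494; no arbitrage — every cycle loses value.

0.9494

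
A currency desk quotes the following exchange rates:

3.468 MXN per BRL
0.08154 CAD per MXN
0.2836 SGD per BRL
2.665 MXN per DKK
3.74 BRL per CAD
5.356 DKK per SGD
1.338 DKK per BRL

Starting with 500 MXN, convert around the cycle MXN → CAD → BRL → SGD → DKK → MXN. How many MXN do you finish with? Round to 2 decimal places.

500 MXN × 0.08154 = 40.77 CAD
40.77 CAD × 3.74 = 152.4798 BRL
152.4798 BRL × 0.2836 = 43.24327128 SGD
43.24327128 SGD × 5.356 = 231.61096097568 DKK
231.61096097568 DKK × 2.665 = 617.2432110001872 MXN

617.24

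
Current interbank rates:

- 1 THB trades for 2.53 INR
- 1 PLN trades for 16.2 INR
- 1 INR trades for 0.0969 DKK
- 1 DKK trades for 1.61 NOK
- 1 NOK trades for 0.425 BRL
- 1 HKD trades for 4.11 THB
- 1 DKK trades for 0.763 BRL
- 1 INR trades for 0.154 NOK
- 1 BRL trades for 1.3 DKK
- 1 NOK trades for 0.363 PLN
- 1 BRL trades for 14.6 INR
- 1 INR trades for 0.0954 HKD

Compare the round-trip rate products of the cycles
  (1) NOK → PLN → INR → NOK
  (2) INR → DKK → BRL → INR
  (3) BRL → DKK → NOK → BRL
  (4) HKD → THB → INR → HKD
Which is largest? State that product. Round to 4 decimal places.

(1) 0.363 × 16.2 × 0.154 = 0.90561
(2) 0.0969 × 0.763 × 14.6 = 1.07945
(3) 1.3 × 1.61 × 0.425 = 0.88953
(4) 4.11 × 2.53 × 0.0954 = 0.99200
Highest is cycle (2) at 1.0794 (>1, arbitrage).

1.0794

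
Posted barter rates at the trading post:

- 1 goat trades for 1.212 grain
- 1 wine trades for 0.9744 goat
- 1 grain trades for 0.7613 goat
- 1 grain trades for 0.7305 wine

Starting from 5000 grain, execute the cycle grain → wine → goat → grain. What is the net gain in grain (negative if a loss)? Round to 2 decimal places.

5000 grain × 0.7305 = 3652.5 wine
3652.5 wine × 0.9744 = 3558.996 goat
3558.996 goat × 1.212 = 4313.503152 grain
Net change: 4313.503152 − 5000 = -686.496848 grain

-686.50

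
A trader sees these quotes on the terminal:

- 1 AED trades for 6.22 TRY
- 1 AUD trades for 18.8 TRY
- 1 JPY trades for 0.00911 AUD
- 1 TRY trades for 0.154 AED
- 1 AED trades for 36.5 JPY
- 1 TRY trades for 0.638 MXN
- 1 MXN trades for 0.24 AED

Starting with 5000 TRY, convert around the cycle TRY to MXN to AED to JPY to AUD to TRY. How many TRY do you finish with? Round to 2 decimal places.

4785.98

5000 TRY × 0.638 = 3190 MXN
3190 MXN × 0.24 = 765.6 AED
765.6 AED × 36.5 = 27944.4 JPY
27944.4 JPY × 0.00911 = 254.573484 AUD
254.573484 AUD × 18.8 = 4785.9814992 TRY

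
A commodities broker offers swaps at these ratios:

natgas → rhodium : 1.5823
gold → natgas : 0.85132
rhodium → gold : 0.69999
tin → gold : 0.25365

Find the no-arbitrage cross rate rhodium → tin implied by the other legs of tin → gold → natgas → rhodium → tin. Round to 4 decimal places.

2.9267

Known legs of the cycle: 0.25365 × 0.85132 × 1.5823 = 0.3416776182714
For no arbitrage the full-cycle product must be 1, so the missing rate is 1 / 0.3416776182714 ≈ 2.926735.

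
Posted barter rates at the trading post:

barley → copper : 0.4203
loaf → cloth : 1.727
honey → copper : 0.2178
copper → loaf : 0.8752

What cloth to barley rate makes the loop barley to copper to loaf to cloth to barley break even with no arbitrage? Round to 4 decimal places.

1.5741

Known legs of the cycle: 0.4203 × 0.8752 × 1.727 = 0.63527100912
For no arbitrage the full-cycle product must be 1, so the missing rate is 1 / 0.63527100912 ≈ 1.574131.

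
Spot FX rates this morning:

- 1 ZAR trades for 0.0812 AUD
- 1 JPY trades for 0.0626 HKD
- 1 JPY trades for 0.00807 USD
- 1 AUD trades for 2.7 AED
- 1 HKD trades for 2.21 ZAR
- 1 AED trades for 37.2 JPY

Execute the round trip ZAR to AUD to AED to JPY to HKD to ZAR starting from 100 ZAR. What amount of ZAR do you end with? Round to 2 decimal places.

100 ZAR × 0.0812 = 8.12 AUD
8.12 AUD × 2.7 = 21.924 AED
21.924 AED × 37.2 = 815.5728 JPY
815.5728 JPY × 0.0626 = 51.05485728 HKD
51.05485728 HKD × 2.21 = 112.8312345888 ZAR

112.83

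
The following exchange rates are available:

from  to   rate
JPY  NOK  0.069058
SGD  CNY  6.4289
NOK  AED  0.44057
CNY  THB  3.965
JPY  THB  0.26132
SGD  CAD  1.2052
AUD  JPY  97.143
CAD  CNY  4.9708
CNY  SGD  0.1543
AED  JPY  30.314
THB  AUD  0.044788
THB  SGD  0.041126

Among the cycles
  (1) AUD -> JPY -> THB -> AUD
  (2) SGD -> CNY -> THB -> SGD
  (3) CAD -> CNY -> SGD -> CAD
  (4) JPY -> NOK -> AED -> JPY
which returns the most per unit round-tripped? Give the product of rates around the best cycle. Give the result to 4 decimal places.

1.1370

(1) 97.143 × 0.26132 × 0.044788 = 1.13696
(2) 6.4289 × 3.965 × 0.041126 = 1.04833
(3) 4.9708 × 0.1543 × 1.2052 = 0.92438
(4) 0.069058 × 0.44057 × 30.314 = 0.92230
Highest is cycle (1) at 1.1370 (>1, arbitrage).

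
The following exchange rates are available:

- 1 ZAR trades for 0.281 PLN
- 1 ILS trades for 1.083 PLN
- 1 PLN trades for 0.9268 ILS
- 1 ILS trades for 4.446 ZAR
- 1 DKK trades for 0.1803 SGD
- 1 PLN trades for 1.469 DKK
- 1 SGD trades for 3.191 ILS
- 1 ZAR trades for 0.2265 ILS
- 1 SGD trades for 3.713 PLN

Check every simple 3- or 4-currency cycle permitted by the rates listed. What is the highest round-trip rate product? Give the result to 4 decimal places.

1.1579

PLN→ILS→ZAR→PLN: 0.9268 × 4.446 × 0.281 = 1.15788
DKK→SGD→PLN→DKK: 0.1803 × 3.713 × 1.469 = 0.98343
DKK→SGD→ILS→PLN→DKK: 0.1803 × 3.191 × 1.083 × 1.469 = 0.91532
Maximum is PLN→ILS→ZAR→PLN at 1.1579; arbitrage exists.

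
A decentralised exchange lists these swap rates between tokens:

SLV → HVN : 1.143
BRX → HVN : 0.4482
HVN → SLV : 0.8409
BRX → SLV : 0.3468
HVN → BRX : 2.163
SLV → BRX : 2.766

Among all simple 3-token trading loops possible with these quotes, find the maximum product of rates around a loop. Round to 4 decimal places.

1.0425

BRX→HVN→SLV→BRX: 0.4482 × 0.8409 × 2.766 = 1.04248
BRX→SLV→HVN→BRX: 0.3468 × 1.143 × 2.163 = 0.85740
Maximum is BRX→HVN→SLV→BRX at 1.0425; arbitrage exists.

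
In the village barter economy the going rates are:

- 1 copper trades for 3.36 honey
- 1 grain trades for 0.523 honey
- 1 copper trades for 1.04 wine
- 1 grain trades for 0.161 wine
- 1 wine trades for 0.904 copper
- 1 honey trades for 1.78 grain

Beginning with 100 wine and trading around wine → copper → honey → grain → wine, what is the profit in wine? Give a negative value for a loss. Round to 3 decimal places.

-12.953

100 wine × 0.904 = 90.4 copper
90.4 copper × 3.36 = 303.744 honey
303.744 honey × 1.78 = 540.66432 grain
540.66432 grain × 0.161 = 87.04695552 wine
Net change: 87.04695552 − 100 = -12.95304448 wine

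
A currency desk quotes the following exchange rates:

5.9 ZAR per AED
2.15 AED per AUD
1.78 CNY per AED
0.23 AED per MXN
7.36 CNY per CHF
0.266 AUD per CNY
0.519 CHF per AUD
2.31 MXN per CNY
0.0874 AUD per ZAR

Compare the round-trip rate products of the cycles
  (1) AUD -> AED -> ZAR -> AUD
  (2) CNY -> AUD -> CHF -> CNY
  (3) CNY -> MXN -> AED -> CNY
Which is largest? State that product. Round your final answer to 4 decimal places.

(1) 2.15 × 5.9 × 0.0874 = 1.10867
(2) 0.266 × 0.519 × 7.36 = 1.01608
(3) 2.31 × 0.23 × 1.78 = 0.94571
Highest is cycle (1) at 1.1087 (>1, arbitrage).

1.1087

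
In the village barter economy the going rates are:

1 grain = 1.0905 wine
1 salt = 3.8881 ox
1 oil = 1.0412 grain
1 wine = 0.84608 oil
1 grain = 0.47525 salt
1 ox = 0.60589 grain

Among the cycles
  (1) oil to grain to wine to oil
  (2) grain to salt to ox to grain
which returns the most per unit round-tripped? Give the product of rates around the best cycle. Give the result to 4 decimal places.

(1) 1.0412 × 1.0905 × 0.84608 = 0.96066
(2) 0.47525 × 3.8881 × 0.60589 = 1.11958
Highest is cycle (2) at 1.1196 (>1, arbitrage).

1.1196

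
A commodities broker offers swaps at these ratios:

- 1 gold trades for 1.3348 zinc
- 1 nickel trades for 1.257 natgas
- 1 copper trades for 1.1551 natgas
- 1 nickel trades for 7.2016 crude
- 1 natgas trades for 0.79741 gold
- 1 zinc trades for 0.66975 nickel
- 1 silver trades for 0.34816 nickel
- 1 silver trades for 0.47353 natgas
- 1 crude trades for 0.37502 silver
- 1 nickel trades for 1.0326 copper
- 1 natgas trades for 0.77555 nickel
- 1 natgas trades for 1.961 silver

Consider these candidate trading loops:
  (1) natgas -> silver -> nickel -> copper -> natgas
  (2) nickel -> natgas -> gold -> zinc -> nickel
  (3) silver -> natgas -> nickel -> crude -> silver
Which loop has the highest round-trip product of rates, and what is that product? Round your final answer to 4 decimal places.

(1) 1.961 × 0.34816 × 1.0326 × 1.1551 = 0.81434
(2) 1.257 × 0.79741 × 1.3348 × 0.66975 = 0.89608
(3) 0.47353 × 0.77555 × 7.2016 × 0.37502 = 0.99184
Highest is cycle (3) at 0.9918 (≤1, no arbitrage).

0.9918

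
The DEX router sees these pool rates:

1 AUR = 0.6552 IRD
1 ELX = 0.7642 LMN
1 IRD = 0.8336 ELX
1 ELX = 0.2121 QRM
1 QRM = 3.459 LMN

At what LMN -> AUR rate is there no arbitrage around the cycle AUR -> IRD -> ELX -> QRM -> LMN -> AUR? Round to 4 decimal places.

2.4956

Known legs of the cycle: 0.6552 × 0.8336 × 0.2121 × 3.459 = 0.400703213409408
For no arbitrage the full-cycle product must be 1, so the missing rate is 1 / 0.400703213409408 ≈ 2.495613.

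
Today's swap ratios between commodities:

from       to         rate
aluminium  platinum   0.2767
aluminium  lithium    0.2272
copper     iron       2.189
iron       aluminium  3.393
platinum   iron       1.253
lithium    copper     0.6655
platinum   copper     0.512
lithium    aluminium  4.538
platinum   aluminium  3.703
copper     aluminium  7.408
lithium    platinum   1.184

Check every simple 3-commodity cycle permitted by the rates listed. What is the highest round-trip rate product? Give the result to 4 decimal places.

1.1764

platinum→iron→aluminium→platinum: 1.253 × 3.393 × 0.2767 = 1.17637
lithium→copper→aluminium→lithium: 0.6655 × 7.408 × 0.2272 = 1.12010
platinum→copper→aluminium→platinum: 0.512 × 7.408 × 0.2767 = 1.04949
lithium→platinum→aluminium→lithium: 1.184 × 3.703 × 0.2272 = 0.99612
Maximum is platinum→iron→aluminium→platinum at 1.1764; arbitrage exists.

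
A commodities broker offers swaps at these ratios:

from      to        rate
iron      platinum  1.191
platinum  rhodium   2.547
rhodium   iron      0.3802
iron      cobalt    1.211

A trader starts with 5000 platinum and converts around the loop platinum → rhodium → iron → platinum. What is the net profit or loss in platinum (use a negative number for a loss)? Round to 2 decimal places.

5000 platinum × 2.547 = 12735 rhodium
12735 rhodium × 0.3802 = 4841.847 iron
4841.847 iron × 1.191 = 5766.639777 platinum
Net change: 5766.639777 − 5000 = 766.639777 platinum

766.64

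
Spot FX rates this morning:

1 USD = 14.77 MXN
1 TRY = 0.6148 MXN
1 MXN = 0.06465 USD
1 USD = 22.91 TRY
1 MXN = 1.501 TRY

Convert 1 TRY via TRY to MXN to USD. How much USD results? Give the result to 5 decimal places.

0.03975

1 TRY × 0.6148 = 0.6148 MXN
0.6148 MXN × 0.06465 = 0.03974682 USD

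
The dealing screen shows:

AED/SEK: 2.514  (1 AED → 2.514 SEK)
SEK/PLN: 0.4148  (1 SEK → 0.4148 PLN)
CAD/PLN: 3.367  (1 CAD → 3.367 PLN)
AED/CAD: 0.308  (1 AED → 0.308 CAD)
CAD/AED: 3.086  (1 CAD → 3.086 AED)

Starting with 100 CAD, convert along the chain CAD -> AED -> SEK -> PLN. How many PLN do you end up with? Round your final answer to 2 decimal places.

321.81

100 CAD × 3.086 = 308.6 AED
308.6 AED × 2.514 = 775.8204 SEK
775.8204 SEK × 0.4148 = 321.81030192 PLN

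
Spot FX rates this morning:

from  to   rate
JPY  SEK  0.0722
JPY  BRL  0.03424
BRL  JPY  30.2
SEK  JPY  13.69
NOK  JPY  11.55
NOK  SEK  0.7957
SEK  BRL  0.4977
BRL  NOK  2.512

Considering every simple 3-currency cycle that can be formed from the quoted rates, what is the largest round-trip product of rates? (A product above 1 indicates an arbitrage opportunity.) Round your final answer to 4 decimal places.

1.0852

BRL→JPY→SEK→BRL: 30.2 × 0.0722 × 0.4977 = 1.08520
NOK→SEK→BRL→NOK: 0.7957 × 0.4977 × 2.512 = 0.99480
NOK→JPY→BRL→NOK: 11.55 × 0.03424 × 2.512 = 0.99343
Maximum is BRL→JPY→SEK→BRL at 1.0852; arbitrage exists.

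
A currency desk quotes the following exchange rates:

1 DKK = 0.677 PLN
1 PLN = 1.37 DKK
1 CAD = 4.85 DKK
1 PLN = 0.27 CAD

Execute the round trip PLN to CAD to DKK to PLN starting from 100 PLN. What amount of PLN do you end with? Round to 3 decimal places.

100 PLN × 0.27 = 27 CAD
27 CAD × 4.85 = 130.95 DKK
130.95 DKK × 0.677 = 88.65315 PLN

88.653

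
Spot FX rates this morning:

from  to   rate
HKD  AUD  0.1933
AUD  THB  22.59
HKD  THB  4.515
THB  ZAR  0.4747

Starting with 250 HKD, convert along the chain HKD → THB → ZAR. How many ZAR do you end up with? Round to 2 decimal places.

535.82

250 HKD × 4.515 = 1128.75 THB
1128.75 THB × 0.4747 = 535.817625 ZAR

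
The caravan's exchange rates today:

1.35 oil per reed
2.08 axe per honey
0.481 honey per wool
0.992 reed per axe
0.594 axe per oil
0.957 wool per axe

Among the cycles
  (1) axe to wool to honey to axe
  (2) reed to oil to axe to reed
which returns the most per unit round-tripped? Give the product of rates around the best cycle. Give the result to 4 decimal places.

(1) 0.957 × 0.481 × 2.08 = 0.95746
(2) 1.35 × 0.594 × 0.992 = 0.79548
Highest is cycle (1) at 0.9575 (≤1, no arbitrage).

0.9575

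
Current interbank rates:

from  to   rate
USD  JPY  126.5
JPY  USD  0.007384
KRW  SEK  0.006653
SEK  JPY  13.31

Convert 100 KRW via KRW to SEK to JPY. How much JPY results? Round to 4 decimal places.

100 KRW × 0.006653 = 0.6653 SEK
0.6653 SEK × 13.31 = 8.855143 JPY

8.8551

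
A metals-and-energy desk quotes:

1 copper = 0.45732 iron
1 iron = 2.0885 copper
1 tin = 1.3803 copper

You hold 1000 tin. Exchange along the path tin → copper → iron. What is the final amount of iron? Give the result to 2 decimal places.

1000 tin × 1.3803 = 1380.3 copper
1380.3 copper × 0.45732 = 631.238796 iron

631.24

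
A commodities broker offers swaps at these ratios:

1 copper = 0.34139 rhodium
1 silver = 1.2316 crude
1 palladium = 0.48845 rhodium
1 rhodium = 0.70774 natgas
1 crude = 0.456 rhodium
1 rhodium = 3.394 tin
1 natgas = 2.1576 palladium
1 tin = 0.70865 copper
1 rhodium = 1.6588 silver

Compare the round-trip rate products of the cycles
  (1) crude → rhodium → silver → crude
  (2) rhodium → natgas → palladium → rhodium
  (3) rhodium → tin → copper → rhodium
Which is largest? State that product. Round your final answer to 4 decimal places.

0.9316

(1) 0.456 × 1.6588 × 1.2316 = 0.93160
(2) 0.70774 × 2.1576 × 0.48845 = 0.74587
(3) 3.394 × 0.70865 × 0.34139 = 0.82110
Highest is cycle (1) at 0.9316 (≤1, no arbitrage).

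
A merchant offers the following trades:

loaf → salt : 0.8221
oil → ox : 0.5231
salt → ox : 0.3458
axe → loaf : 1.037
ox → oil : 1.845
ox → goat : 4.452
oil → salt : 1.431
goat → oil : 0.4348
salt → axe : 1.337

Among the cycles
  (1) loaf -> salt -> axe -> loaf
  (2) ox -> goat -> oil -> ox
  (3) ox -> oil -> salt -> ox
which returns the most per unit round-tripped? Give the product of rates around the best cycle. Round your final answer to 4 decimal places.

(1) 0.8221 × 1.337 × 1.037 = 1.13982
(2) 4.452 × 0.4348 × 0.5231 = 1.01258
(3) 1.845 × 1.431 × 0.3458 = 0.91298
Highest is cycle (1) at 1.1398 (>1, arbitrage).

1.1398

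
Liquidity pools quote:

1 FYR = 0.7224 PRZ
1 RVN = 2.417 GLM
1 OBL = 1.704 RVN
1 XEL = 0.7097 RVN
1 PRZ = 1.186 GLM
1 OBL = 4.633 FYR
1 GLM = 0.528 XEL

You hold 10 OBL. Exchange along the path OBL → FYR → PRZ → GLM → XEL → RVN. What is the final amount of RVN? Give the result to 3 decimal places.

14.874

10 OBL × 4.633 = 46.33 FYR
46.33 FYR × 0.7224 = 33.468792 PRZ
33.468792 PRZ × 1.186 = 39.693987312 GLM
39.693987312 GLM × 0.528 = 20.958425300736 XEL
20.958425300736 XEL × 0.7097 = 14.8741944359323392 RVN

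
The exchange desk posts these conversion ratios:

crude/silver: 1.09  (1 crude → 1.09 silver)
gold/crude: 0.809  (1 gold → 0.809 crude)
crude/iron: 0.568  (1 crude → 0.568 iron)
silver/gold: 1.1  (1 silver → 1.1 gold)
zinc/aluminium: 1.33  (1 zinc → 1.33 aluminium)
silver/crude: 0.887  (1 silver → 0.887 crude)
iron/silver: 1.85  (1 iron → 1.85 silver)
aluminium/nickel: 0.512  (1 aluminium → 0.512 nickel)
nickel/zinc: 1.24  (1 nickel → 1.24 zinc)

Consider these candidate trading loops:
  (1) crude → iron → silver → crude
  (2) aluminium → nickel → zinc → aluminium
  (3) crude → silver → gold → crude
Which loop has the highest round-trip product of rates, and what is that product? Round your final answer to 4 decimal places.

0.9700

(1) 0.568 × 1.85 × 0.887 = 0.93206
(2) 0.512 × 1.24 × 1.33 = 0.84439
(3) 1.09 × 1.1 × 0.809 = 0.96999
Highest is cycle (3) at 0.9700 (≤1, no arbitrage).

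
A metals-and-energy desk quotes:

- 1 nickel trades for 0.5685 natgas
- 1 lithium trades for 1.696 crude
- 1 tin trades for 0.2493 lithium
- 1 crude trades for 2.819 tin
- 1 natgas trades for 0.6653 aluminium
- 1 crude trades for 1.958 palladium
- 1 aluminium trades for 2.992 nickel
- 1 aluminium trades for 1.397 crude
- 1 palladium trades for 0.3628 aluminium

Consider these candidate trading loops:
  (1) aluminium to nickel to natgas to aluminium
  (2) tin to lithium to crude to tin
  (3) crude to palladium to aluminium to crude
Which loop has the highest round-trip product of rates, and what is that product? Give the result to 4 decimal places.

1.1919

(1) 2.992 × 0.5685 × 0.6653 = 1.13164
(2) 0.2493 × 1.696 × 2.819 = 1.19191
(3) 1.958 × 0.3628 × 1.397 = 0.99238
Highest is cycle (2) at 1.1919 (>1, arbitrage).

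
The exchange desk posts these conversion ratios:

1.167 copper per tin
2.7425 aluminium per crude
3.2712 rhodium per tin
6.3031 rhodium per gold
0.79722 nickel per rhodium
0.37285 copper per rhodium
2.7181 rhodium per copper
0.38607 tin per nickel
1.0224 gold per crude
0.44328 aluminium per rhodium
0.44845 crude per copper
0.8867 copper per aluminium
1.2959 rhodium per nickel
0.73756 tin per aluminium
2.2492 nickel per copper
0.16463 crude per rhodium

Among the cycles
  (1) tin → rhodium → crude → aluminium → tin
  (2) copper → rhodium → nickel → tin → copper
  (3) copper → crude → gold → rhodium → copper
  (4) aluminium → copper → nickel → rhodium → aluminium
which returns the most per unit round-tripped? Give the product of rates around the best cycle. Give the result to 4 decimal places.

(1) 3.2712 × 0.16463 × 2.7425 × 0.73756 = 1.08933
(2) 2.7181 × 0.79722 × 0.38607 × 1.167 = 0.97629
(3) 0.44845 × 1.0224 × 6.3031 × 0.37285 = 1.07751
(4) 0.8867 × 2.2492 × 1.2959 × 0.44328 = 1.14566
Highest is cycle (4) at 1.1457 (>1, arbitrage).

1.1457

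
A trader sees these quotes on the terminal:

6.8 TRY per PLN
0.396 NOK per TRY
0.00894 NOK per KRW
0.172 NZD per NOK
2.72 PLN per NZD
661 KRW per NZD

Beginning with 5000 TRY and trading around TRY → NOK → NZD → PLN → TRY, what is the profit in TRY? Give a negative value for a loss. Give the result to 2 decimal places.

5000 TRY × 0.396 = 1980 NOK
1980 NOK × 0.172 = 340.56 NZD
340.56 NZD × 2.72 = 926.3232 PLN
926.3232 PLN × 6.8 = 6298.99776 TRY
Net change: 6298.99776 − 5000 = 1298.99776 TRY

1299.00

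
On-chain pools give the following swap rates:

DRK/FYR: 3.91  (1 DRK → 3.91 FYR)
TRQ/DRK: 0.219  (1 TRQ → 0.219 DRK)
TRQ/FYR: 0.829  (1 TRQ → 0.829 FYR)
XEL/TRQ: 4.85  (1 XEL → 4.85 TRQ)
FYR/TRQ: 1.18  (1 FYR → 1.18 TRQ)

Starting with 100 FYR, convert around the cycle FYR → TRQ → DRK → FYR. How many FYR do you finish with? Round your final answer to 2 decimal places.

101.04

100 FYR × 1.18 = 118 TRQ
118 TRQ × 0.219 = 25.842 DRK
25.842 DRK × 3.91 = 101.04222 FYR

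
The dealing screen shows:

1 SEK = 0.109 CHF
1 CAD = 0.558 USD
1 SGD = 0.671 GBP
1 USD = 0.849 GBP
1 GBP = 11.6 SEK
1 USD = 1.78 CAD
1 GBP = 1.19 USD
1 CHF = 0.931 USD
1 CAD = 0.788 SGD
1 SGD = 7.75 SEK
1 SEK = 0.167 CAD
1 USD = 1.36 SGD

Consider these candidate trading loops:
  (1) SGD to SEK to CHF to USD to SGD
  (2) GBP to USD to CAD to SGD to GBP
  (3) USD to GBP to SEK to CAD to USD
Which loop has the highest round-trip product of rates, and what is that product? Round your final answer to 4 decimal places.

1.1200

(1) 7.75 × 0.109 × 0.931 × 1.36 = 1.06959
(2) 1.19 × 1.78 × 0.788 × 0.671 = 1.11999
(3) 0.849 × 11.6 × 0.167 × 0.558 = 0.91773
Highest is cycle (2) at 1.1200 (>1, arbitrage).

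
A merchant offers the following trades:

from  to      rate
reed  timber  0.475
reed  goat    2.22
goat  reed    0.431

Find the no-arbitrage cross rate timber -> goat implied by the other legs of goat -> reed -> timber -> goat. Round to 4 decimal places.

4.8846

Known legs of the cycle: 0.431 × 0.475 = 0.204725
For no arbitrage the full-cycle product must be 1, so the missing rate is 1 / 0.204725 ≈ 4.884601.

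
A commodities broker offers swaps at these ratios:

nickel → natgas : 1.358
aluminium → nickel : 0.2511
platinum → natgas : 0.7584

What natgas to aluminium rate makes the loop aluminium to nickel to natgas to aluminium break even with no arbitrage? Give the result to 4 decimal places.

Known legs of the cycle: 0.2511 × 1.358 = 0.3409938
For no arbitrage the full-cycle product must be 1, so the missing rate is 1 / 0.3409938 ≈ 2.932605.

2.9326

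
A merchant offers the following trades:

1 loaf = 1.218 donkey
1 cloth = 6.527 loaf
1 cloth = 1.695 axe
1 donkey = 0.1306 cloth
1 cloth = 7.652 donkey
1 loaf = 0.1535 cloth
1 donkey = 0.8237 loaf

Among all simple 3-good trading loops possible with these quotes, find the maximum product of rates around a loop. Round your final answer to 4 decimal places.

loaf→donkey→cloth→loaf: 1.218 × 0.1306 × 6.527 = 1.03826
loaf→cloth→donkey→loaf: 0.1535 × 7.652 × 0.8237 = 0.96750
Maximum is loaf→donkey→cloth→loaf at 1.0383; arbitrage exists.

1.0383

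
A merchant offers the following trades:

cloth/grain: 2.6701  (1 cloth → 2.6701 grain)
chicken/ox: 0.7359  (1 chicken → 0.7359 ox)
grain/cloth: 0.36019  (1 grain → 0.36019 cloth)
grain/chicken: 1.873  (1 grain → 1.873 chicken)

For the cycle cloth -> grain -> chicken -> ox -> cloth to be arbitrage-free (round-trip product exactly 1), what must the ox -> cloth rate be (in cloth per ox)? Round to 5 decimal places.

0.27172

Known legs of the cycle: 2.6701 × 1.873 × 0.7359 = 3.68030750307
For no arbitrage the full-cycle product must be 1, so the missing rate is 1 / 3.68030750307 ≈ 0.2717164.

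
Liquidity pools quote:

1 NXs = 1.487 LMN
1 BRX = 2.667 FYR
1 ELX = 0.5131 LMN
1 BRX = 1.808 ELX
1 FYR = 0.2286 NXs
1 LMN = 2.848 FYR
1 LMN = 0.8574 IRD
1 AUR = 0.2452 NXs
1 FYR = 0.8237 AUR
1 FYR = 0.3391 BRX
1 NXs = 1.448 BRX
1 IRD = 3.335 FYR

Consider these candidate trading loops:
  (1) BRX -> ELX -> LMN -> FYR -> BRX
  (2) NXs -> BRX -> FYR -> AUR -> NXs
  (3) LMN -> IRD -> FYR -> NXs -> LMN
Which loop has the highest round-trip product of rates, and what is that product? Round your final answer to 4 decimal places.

(1) 1.808 × 0.5131 × 2.848 × 0.3391 = 0.89592
(2) 1.448 × 2.667 × 0.8237 × 0.2452 = 0.77998
(3) 0.8574 × 3.335 × 0.2286 × 1.487 = 0.97200
Highest is cycle (3) at 0.9720 (≤1, no arbitrage).

0.9720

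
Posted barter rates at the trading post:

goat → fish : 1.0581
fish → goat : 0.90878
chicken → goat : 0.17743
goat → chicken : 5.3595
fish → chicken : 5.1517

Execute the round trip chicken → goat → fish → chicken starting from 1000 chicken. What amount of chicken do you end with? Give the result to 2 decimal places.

967.17

1000 chicken × 0.17743 = 177.43 goat
177.43 goat × 1.0581 = 187.738683 fish
187.738683 fish × 5.1517 = 967.1733732111 chicken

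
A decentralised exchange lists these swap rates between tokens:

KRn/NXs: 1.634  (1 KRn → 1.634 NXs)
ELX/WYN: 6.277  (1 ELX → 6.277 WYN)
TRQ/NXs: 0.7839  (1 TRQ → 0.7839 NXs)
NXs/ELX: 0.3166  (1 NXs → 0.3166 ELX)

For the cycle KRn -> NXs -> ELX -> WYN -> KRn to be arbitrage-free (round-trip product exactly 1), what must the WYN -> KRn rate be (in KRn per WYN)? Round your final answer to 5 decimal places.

0.30795

Known legs of the cycle: 1.634 × 0.3166 × 6.277 = 3.2472452588
For no arbitrage the full-cycle product must be 1, so the missing rate is 1 / 3.2472452588 ≈ 0.3079533.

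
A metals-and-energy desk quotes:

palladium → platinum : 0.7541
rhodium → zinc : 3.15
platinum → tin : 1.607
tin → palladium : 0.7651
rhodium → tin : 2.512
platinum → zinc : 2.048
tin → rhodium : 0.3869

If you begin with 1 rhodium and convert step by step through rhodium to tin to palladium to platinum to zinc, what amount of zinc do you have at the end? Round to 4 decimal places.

2.9682

1 rhodium × 2.512 = 2.512 tin
2.512 tin × 0.7651 = 1.9219312 palladium
1.9219312 palladium × 0.7541 = 1.44932831792 platinum
1.44932831792 platinum × 2.048 = 2.96822439510016 zinc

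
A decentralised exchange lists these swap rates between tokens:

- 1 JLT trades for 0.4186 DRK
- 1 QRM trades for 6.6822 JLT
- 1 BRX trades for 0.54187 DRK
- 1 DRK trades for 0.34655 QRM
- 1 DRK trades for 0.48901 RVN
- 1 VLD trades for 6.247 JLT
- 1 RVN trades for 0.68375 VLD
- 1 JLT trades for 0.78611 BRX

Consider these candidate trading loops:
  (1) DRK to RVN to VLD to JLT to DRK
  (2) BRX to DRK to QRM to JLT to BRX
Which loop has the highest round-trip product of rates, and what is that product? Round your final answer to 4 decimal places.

0.9864

(1) 0.48901 × 0.68375 × 6.247 × 0.4186 = 0.87435
(2) 0.54187 × 0.34655 × 6.6822 × 0.78611 = 0.98642
Highest is cycle (2) at 0.9864 (≤1, no arbitrage).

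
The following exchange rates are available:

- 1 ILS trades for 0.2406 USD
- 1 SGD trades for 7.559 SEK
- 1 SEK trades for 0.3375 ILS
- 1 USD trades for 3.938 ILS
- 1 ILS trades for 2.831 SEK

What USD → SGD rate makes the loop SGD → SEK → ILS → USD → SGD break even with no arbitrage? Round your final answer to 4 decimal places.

Known legs of the cycle: 7.559 × 0.3375 × 0.2406 = 0.6138096975
For no arbitrage the full-cycle product must be 1, so the missing rate is 1 / 0.6138096975 ≈ 1.629169.

1.6292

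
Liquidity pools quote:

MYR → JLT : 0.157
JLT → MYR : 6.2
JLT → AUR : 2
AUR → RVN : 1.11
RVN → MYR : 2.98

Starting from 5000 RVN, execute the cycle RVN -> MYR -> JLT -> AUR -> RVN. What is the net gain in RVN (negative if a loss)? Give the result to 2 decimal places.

193.25

5000 RVN × 2.98 = 14900 MYR
14900 MYR × 0.157 = 2339.3 JLT
2339.3 JLT × 2 = 4678.6 AUR
4678.6 AUR × 1.11 = 5193.246 RVN
Net change: 5193.246 − 5000 = 193.246 RVN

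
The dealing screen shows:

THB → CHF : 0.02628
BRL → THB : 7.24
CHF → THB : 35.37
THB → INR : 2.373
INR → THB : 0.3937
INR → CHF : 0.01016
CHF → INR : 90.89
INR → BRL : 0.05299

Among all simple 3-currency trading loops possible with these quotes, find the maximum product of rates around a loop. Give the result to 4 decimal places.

THB→CHF→INR→THB: 0.02628 × 90.89 × 0.3937 = 0.94039
THB→INR→BRL→THB: 2.373 × 0.05299 × 7.24 = 0.91040
THB→INR→CHF→THB: 2.373 × 0.01016 × 35.37 = 0.85276
Maximum is THB→CHF→INR→THB at 0.9404; no arbitrage — every cycle loses value.

0.9404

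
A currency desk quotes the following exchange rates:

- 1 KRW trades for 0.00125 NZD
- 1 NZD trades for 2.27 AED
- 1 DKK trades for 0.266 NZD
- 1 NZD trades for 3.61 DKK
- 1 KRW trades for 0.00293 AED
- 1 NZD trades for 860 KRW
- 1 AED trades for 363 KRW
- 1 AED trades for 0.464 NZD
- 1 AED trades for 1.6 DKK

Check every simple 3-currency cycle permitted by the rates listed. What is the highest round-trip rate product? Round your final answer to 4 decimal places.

NZD→KRW→AED→NZD: 860 × 0.00293 × 0.464 = 1.16919
NZD→AED→KRW→NZD: 2.27 × 363 × 0.00125 = 1.03001
NZD→AED→DKK→NZD: 2.27 × 1.6 × 0.266 = 0.96611
Maximum is NZD→KRW→AED→NZD at 1.1692; arbitrage exists.

1.1692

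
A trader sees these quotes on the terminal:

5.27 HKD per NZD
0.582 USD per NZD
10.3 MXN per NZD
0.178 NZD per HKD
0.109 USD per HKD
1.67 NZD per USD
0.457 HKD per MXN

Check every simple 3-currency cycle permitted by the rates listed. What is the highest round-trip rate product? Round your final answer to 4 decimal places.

USD→NZD→HKD→USD: 1.67 × 5.27 × 0.109 = 0.95930
NZD→MXN→HKD→NZD: 10.3 × 0.457 × 0.178 = 0.83786
Maximum is USD→NZD→HKD→USD at 0.9593; no arbitrage — every cycle loses value.

0.9593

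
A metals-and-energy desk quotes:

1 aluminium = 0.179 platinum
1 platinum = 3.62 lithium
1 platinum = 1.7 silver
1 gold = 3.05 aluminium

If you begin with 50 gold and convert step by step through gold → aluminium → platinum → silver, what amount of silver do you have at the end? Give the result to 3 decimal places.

50 gold × 3.05 = 152.5 aluminium
152.5 aluminium × 0.179 = 27.2975 platinum
27.2975 platinum × 1.7 = 46.40575 silver

46.406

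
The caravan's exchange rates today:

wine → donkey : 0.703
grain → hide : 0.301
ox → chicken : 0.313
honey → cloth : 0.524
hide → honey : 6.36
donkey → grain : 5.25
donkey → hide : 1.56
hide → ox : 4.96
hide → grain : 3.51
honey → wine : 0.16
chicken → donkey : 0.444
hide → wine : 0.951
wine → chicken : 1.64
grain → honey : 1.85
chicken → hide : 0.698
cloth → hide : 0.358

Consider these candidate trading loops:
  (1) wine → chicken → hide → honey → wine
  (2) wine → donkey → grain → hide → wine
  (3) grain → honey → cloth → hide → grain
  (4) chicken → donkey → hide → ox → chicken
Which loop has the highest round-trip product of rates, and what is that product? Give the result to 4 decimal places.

1.2181

(1) 1.64 × 0.698 × 6.36 × 0.16 = 1.16487
(2) 0.703 × 5.25 × 0.301 × 0.951 = 1.05648
(3) 1.85 × 0.524 × 0.358 × 3.51 = 1.21813
(4) 0.444 × 1.56 × 4.96 × 0.313 = 1.07531
Highest is cycle (3) at 1.2181 (>1, arbitrage).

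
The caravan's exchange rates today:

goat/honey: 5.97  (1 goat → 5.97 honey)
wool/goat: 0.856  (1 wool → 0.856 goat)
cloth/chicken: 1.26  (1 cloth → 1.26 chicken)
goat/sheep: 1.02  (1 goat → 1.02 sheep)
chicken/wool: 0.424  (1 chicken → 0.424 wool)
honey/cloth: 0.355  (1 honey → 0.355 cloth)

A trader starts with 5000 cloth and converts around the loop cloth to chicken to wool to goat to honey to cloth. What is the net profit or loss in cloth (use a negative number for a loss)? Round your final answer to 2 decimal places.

-154.01

5000 cloth × 1.26 = 6300 chicken
6300 chicken × 0.424 = 2671.2 wool
2671.2 wool × 0.856 = 2286.5472 goat
2286.5472 goat × 5.97 = 13650.686784 honey
13650.686784 honey × 0.355 = 4845.99380832 cloth
Net change: 4845.99380832 − 5000 = -154.00619168 cloth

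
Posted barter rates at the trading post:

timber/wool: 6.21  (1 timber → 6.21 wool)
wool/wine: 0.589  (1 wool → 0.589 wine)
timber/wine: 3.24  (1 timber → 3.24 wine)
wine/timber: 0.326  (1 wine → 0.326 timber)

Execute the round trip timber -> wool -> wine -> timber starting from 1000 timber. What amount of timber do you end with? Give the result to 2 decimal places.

1000 timber × 6.21 = 6210 wool
6210 wool × 0.589 = 3657.69 wine
3657.69 wine × 0.326 = 1192.40694 timber

1192.41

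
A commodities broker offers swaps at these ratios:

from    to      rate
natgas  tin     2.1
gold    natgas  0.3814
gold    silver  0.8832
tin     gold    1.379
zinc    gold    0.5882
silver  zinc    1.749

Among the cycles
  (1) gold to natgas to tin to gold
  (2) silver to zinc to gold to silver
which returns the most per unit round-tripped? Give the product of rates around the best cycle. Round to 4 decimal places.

(1) 0.3814 × 2.1 × 1.379 = 1.10450
(2) 1.749 × 0.5882 × 0.8832 = 0.90860
Highest is cycle (1) at 1.1045 (>1, arbitrage).

1.1045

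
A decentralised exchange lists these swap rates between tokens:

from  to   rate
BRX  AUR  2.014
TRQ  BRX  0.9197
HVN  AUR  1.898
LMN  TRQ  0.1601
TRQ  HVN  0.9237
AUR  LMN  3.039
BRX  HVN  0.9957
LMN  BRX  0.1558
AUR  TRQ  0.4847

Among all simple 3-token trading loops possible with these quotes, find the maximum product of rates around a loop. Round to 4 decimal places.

0.9536

BRX→AUR→LMN→BRX: 2.014 × 3.039 × 0.1558 = 0.95358
TRQ→BRX→AUR→TRQ: 0.9197 × 2.014 × 0.4847 = 0.89780
TRQ→HVN→AUR→TRQ: 0.9237 × 1.898 × 0.4847 = 0.84977
Maximum is BRX→AUR→LMN→BRX at 0.9536; no arbitrage — every cycle loses value.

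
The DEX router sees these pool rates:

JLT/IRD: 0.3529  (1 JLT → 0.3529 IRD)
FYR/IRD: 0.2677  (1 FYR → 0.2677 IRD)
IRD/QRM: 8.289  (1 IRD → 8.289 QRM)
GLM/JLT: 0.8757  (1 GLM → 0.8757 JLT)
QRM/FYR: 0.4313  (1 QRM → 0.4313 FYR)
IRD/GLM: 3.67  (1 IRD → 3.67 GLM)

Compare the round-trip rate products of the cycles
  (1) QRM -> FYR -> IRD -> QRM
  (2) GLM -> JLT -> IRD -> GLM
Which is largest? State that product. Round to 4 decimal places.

(1) 0.4313 × 0.2677 × 8.289 = 0.95704
(2) 0.8757 × 0.3529 × 3.67 = 1.13416
Highest is cycle (2) at 1.1342 (>1, arbitrage).

1.1342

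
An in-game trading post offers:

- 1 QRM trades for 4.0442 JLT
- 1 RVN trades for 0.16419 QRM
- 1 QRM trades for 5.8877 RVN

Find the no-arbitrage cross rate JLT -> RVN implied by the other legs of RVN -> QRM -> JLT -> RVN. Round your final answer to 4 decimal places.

Known legs of the cycle: 0.16419 × 4.0442 = 0.664017198
For no arbitrage the full-cycle product must be 1, so the missing rate is 1 / 0.664017198 ≈ 1.505985.

1.5060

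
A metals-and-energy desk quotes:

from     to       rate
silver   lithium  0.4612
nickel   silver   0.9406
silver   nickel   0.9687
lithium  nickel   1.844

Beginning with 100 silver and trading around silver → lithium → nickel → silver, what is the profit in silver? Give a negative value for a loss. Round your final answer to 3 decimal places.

100 silver × 0.4612 = 46.12 lithium
46.12 lithium × 1.844 = 85.04528 nickel
85.04528 nickel × 0.9406 = 79.993590368 silver
Net change: 79.993590368 − 100 = -20.006409632 silver

-20.006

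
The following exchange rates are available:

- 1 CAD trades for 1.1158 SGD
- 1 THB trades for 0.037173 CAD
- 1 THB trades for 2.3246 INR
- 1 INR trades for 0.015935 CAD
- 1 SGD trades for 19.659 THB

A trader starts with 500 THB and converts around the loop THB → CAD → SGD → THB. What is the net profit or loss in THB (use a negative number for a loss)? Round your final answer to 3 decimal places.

-92.296

500 THB × 0.037173 = 18.5865 CAD
18.5865 CAD × 1.1158 = 20.7388167 SGD
20.7388167 SGD × 19.659 = 407.7043975053 THB
Net change: 407.7043975053 − 500 = -92.2956024947 THB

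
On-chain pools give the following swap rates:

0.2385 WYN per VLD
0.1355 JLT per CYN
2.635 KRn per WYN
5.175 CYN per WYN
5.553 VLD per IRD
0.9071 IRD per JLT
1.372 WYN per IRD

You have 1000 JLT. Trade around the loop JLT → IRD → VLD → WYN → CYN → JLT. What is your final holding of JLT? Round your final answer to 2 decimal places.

842.40

1000 JLT × 0.9071 = 907.1 IRD
907.1 IRD × 5.553 = 5037.1263 VLD
5037.1263 VLD × 0.2385 = 1201.35462255 WYN
1201.35462255 WYN × 5.175 = 6217.01017169625 CYN
6217.01017169625 CYN × 0.1355 = 842.404878264841875 JLT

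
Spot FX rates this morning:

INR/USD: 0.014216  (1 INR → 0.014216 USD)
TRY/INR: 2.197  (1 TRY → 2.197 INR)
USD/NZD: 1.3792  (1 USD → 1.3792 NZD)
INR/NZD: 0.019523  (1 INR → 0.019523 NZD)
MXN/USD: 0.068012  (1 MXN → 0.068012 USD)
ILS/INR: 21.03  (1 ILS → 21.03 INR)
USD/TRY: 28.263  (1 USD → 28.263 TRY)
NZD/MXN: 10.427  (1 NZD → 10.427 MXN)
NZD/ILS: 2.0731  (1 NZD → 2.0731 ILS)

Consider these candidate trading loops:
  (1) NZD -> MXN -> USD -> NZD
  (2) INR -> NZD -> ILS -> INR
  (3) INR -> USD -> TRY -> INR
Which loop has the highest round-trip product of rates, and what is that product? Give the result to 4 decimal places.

0.9781

(1) 10.427 × 0.068012 × 1.3792 = 0.97808
(2) 0.019523 × 2.0731 × 21.03 = 0.85115
(3) 0.014216 × 28.263 × 2.197 = 0.88273
Highest is cycle (1) at 0.9781 (≤1, no arbitrage).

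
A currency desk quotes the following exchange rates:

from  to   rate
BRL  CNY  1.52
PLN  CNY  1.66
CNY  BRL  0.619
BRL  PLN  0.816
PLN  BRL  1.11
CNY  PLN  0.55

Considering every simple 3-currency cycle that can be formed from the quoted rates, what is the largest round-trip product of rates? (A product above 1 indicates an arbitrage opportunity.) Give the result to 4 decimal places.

0.9280

PLN→BRL→CNY→PLN: 1.11 × 1.52 × 0.55 = 0.92796
PLN→CNY→BRL→PLN: 1.66 × 0.619 × 0.816 = 0.83847
Maximum is PLN→BRL→CNY→PLN at 0.9280; no arbitrage — every cycle loses value.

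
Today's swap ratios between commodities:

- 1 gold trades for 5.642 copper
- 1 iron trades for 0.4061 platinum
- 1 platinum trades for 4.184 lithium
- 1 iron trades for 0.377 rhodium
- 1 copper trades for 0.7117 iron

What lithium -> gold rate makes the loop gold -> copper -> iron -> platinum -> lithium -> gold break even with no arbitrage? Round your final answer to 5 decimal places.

0.14657

Known legs of the cycle: 5.642 × 0.7117 × 0.4061 × 4.184 = 6.82267545495536
For no arbitrage the full-cycle product must be 1, so the missing rate is 1 / 6.82267545495536 ≈ 0.1465701.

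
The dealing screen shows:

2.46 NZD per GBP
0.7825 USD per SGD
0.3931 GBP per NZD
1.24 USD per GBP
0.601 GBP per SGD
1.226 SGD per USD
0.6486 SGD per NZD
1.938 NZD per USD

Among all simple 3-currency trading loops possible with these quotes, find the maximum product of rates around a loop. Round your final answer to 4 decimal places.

0.9836

SGD→USD→NZD→SGD: 0.7825 × 1.938 × 0.6486 = 0.98359
SGD→GBP→NZD→SGD: 0.601 × 2.46 × 0.6486 = 0.95893
USD→NZD→GBP→USD: 1.938 × 0.3931 × 1.24 = 0.94467
SGD→GBP→USD→SGD: 0.601 × 1.24 × 1.226 = 0.91366
Maximum is SGD→USD→NZD→SGD at 0.9836; no arbitrage — every cycle loses value.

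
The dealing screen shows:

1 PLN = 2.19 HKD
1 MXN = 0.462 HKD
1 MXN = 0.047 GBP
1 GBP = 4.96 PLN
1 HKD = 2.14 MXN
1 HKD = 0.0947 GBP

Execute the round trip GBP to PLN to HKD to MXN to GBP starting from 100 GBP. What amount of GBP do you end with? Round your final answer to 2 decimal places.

109.25

100 GBP × 4.96 = 496 PLN
496 PLN × 2.19 = 1086.24 HKD
1086.24 HKD × 2.14 = 2324.5536 MXN
2324.5536 MXN × 0.047 = 109.2540192 GBP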